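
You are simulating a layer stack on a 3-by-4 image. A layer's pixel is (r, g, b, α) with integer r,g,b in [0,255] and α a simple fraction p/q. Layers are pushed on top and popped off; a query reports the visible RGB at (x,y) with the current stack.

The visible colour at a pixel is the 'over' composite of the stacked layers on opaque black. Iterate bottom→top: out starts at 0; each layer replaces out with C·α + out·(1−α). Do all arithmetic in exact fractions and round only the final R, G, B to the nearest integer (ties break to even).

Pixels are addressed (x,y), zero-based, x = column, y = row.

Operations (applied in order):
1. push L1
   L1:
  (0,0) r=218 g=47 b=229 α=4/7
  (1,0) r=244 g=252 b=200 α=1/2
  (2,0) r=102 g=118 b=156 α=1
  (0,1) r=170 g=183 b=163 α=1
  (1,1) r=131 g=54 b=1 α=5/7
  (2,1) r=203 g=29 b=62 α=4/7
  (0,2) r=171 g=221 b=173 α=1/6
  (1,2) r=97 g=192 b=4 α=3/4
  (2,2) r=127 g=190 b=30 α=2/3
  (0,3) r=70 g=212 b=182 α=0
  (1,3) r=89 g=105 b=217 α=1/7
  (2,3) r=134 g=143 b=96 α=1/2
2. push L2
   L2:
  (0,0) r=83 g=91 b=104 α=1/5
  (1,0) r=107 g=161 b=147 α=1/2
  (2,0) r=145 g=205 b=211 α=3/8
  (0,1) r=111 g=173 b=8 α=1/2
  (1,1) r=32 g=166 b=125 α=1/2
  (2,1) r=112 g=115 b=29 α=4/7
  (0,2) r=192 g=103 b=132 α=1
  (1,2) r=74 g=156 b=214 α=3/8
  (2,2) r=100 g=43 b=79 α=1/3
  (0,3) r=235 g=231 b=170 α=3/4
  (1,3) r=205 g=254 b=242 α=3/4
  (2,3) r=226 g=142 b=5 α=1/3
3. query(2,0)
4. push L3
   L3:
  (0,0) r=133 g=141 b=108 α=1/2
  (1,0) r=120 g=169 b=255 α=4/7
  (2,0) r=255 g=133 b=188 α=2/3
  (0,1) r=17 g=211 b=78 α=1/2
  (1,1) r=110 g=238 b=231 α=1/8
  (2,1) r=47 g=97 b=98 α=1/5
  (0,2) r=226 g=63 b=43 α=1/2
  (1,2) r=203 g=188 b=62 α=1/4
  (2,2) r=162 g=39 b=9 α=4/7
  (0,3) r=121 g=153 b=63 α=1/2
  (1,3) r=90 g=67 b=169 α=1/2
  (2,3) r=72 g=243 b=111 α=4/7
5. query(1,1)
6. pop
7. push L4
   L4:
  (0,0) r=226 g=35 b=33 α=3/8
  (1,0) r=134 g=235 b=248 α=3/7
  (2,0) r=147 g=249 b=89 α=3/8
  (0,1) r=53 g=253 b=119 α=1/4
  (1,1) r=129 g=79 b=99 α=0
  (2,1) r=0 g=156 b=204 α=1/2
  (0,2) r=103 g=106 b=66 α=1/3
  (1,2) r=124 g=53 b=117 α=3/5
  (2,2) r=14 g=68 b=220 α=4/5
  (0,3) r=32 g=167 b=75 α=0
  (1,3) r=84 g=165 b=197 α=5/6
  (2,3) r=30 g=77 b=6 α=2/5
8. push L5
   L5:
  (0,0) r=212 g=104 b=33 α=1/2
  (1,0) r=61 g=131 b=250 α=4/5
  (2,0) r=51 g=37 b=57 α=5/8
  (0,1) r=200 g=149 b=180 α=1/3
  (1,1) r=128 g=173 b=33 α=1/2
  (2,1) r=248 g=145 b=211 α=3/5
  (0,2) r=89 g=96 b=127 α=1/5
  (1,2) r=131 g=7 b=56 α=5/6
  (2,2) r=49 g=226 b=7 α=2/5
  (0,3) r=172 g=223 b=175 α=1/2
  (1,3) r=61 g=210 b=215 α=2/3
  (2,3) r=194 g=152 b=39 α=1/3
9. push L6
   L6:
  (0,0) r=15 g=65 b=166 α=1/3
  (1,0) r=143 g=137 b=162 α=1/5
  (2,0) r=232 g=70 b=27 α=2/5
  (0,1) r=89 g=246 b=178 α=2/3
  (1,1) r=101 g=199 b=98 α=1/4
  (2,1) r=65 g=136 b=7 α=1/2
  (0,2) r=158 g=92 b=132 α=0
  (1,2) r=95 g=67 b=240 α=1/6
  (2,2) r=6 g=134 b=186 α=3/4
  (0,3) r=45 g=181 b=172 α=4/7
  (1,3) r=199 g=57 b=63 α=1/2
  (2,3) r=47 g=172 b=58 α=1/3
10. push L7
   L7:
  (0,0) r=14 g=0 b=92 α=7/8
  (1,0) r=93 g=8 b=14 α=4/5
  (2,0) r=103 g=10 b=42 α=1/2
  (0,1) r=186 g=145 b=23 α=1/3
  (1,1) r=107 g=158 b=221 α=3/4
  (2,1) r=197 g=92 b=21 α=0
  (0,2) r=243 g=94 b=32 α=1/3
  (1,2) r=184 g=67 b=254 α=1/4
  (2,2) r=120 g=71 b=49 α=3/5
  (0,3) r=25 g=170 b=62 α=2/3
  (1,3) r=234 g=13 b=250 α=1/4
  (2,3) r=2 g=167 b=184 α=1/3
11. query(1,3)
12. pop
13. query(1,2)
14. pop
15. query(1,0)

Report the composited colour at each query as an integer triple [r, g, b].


at x=2,y=0 over L1,L2:
+L1 (α=1) → [102, 118, 156]
+L2 (α=3/8) → [945/8, 1205/8, 1413/8]
= [118, 151, 177]

(1,1) stack=L1,L2,L3; from [0,0,0]:
L1 α=5/7: [655/7, 270/7, 5/7]
L2 α=1/2: [879/14, 716/7, 440/7]
L3 α=1/8: [1099/16, 477/4, 671/8]
rounded: [69, 119, 84]

(1,3) stack=L1,L2,L4,L5,L6,L7; from [0,0,0]:
L1 α=1/7: [89/7, 15, 31]
L2 α=3/4: [2197/14, 777/4, 757/4]
L4 α=5/6: [8077/84, 1359/8, 4697/24]
L5 α=2/3: [18325/252, 1573/8, 15017/72]
L6 α=1/2: [68473/504, 2029/16, 19553/144]
L7 α=1/4: [107785/672, 6295/64, 31553/192]
= [160, 98, 164]

at x=1,y=2 over L1,L2,L4,L5,L6:
+L1 (α=3/4) → [291/4, 144, 3]
+L2 (α=3/8) → [2343/32, 297/2, 657/8]
+L4 (α=3/5) → [1659/16, 456/5, 2061/20]
+L5 (α=5/6) → [12139/96, 631/30, 7661/120]
+L6 (α=1/6) → [69815/576, 1033/36, 13421/144]
rounded: [121, 29, 93]

query (1,0) [L1,L2,L4,L5] — begin 0,0,0
after L1 α=1/2: [122, 126, 100]
after L2 α=1/2: [229/2, 287/2, 247/2]
after L4 α=3/7: [860/7, 1279/7, 1238/7]
after L5 α=4/5: [2568/35, 4947/35, 8238/35]
= [73, 141, 235]


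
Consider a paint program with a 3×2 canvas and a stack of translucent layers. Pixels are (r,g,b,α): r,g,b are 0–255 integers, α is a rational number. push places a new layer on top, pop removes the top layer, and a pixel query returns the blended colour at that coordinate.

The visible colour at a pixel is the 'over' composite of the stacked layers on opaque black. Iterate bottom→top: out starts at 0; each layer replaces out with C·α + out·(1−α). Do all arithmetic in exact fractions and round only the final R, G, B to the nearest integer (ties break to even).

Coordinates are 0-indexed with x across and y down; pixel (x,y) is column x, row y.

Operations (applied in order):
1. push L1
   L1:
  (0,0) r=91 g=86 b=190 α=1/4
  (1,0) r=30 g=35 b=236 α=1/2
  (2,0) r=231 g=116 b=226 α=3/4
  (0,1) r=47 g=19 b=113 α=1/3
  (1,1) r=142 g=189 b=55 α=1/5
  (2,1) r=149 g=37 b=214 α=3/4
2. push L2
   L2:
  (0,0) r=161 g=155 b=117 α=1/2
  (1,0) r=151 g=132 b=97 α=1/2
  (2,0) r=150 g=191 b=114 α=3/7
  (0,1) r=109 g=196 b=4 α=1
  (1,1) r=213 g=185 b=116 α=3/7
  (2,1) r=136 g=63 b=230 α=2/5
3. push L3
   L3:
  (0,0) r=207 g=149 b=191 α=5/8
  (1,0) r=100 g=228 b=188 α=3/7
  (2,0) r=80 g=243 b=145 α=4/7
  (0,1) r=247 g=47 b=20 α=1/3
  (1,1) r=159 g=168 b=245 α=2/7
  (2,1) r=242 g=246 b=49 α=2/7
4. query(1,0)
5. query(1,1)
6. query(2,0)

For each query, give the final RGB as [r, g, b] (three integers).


query (1,0) [L1,L2,L3] — begin 0,0,0
L1 α=1/2: [15, 35/2, 118]
L2 α=1/2: [83, 299/4, 215/2]
L3 α=3/7: [632/7, 983/7, 142]
rounded: [90, 140, 142]

at x=1,y=1 over L1,L2,L3:
+L1 (α=1/5) → [142/5, 189/5, 11]
+L2 (α=3/7) → [3763/35, 3531/35, 56]
+L3 (α=2/7) → [5989/49, 5883/49, 110]
rounded: [122, 120, 110]

query (2,0) [L1,L2,L3] — begin 0,0,0
+L1 (α=3/4) → [693/4, 87, 339/2]
+L2 (α=3/7) → [1143/7, 921/7, 1020/7]
+L3 (α=4/7) → [5669/49, 9567/49, 7120/49]
rounded: [116, 195, 145]


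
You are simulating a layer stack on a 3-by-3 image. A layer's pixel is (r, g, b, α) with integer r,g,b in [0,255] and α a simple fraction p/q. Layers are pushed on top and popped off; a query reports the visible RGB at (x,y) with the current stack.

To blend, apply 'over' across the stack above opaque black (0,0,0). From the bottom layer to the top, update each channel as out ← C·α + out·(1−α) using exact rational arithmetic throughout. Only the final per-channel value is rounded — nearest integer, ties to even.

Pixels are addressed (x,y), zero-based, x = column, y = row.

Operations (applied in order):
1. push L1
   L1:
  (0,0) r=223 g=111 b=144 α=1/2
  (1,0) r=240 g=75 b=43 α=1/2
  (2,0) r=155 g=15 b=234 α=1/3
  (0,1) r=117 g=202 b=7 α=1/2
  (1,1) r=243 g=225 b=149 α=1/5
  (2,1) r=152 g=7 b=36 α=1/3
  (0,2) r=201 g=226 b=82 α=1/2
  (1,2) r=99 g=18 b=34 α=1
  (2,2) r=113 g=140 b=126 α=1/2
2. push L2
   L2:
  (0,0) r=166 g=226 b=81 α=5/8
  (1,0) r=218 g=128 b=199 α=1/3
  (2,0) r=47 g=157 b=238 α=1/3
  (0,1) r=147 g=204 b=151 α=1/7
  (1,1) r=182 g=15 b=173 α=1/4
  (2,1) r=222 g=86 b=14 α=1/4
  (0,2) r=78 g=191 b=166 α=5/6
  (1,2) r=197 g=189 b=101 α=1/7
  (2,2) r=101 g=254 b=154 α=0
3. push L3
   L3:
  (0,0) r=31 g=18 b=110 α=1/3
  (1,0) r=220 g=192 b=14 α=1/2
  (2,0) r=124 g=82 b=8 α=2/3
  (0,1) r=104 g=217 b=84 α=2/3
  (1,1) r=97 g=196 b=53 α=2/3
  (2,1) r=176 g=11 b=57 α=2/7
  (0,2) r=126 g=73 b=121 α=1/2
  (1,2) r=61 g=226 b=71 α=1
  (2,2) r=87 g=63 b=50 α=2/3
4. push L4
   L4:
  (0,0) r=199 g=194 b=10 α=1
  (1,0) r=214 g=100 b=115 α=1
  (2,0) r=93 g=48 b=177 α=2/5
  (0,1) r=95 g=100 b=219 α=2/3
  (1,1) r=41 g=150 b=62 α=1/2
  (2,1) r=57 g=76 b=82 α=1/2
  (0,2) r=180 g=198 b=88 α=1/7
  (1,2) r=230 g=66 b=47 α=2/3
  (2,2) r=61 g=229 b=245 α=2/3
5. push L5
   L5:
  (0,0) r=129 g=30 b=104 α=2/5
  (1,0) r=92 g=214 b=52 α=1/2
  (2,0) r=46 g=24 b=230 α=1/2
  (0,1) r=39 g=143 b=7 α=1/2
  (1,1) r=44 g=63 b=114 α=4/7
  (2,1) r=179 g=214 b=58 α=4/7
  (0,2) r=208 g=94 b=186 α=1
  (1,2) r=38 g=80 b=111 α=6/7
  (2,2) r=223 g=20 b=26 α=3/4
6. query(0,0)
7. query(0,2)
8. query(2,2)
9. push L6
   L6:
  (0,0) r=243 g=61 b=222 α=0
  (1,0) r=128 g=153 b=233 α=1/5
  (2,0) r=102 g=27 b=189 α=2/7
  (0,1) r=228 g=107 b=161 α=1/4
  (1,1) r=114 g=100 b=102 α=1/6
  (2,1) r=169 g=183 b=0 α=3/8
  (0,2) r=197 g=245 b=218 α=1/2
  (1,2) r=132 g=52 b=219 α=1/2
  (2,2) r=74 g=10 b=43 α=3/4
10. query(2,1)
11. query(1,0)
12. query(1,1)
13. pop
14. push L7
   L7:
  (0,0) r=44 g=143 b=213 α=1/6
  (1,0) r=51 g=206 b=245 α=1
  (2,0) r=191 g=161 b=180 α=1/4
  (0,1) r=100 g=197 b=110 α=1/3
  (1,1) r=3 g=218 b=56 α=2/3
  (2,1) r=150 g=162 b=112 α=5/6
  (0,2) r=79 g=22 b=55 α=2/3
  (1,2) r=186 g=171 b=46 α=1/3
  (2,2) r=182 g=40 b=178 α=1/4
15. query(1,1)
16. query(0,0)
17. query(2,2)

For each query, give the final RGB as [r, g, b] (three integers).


(0,0) stack=L1,L2,L3,L4,L5; from [0,0,0]:
+L1 (α=1/2) → [223/2, 111/2, 72]
+L2 (α=5/8) → [2329/16, 2593/16, 621/8]
+L3 (α=1/3) → [859/8, 2737/24, 1061/12]
+L4 (α=1) → [199, 194, 10]
+L5 (α=2/5) → [171, 642/5, 238/5]
rounded: [171, 128, 48]

at x=0,y=2 over L1,L2,L3,L4,L5:
+L1 (α=1/2) → [201/2, 113, 41]
+L2 (α=5/6) → [327/4, 178, 871/6]
+L3 (α=1/2) → [831/8, 251/2, 1597/12]
+L4 (α=1/7) → [459/4, 951/7, 1773/14]
+L5 (α=1) → [208, 94, 186]
→ [208, 94, 186]

at x=2,y=2 over L1,L2,L3,L4,L5:
L1 α=1/2: [113/2, 70, 63]
L2 α=0: [113/2, 70, 63]
L3 α=2/3: [461/6, 196/3, 163/3]
L4 α=2/3: [1193/18, 1570/9, 1633/9]
L5 α=3/4: [13235/72, 1055/18, 2335/36]
= [184, 59, 65]

at x=2,y=1 over L1,L2,L3,L4,L5,L6:
after L1 α=1/3: [152/3, 7/3, 12]
after L2 α=1/4: [187/2, 93/4, 25/2]
after L3 α=2/7: [1639/14, 79/4, 353/14]
after L4 α=1/2: [2437/28, 383/8, 1501/28]
after L5 α=4/7: [27359/196, 7997/56, 10999/196]
after L6 α=3/8: [236167/1568, 70729/448, 54995/1568]
→ [151, 158, 35]

(1,0) stack=L1,L2,L3,L4,L5,L6; from [0,0,0]:
after L1 α=1/2: [120, 75/2, 43/2]
after L2 α=1/3: [458/3, 203/3, 242/3]
after L3 α=1/2: [559/3, 779/6, 142/3]
after L4 α=1: [214, 100, 115]
after L5 α=1/2: [153, 157, 167/2]
after L6 α=1/5: [148, 781/5, 567/5]
rounded: [148, 156, 113]

query (1,1) [L1,L2,L3,L4,L5,L6] — begin 0,0,0
after L1 α=1/5: [243/5, 45, 149/5]
after L2 α=1/4: [1639/20, 75/2, 328/5]
after L3 α=2/3: [5519/60, 859/6, 286/5]
after L4 α=1/2: [7979/120, 1759/12, 298/5]
after L5 α=4/7: [15019/280, 2767/28, 3174/35]
after L6 α=1/6: [21403/336, 5545/56, 648/7]
= [64, 99, 93]

(1,1) stack=L1,L2,L3,L4,L5,L7; from [0,0,0]:
after L1 α=1/5: [243/5, 45, 149/5]
after L2 α=1/4: [1639/20, 75/2, 328/5]
after L3 α=2/3: [5519/60, 859/6, 286/5]
after L4 α=1/2: [7979/120, 1759/12, 298/5]
after L5 α=4/7: [15019/280, 2767/28, 3174/35]
after L7 α=2/3: [16699/840, 14975/84, 7094/105]
→ [20, 178, 68]

at x=0,y=0 over L1,L2,L3,L4,L5,L7:
L1 α=1/2: [223/2, 111/2, 72]
L2 α=5/8: [2329/16, 2593/16, 621/8]
L3 α=1/3: [859/8, 2737/24, 1061/12]
L4 α=1: [199, 194, 10]
L5 α=2/5: [171, 642/5, 238/5]
L7 α=1/6: [899/6, 785/6, 451/6]
→ [150, 131, 75]

query (2,2) [L1,L2,L3,L4,L5,L7] — begin 0,0,0
after L1 α=1/2: [113/2, 70, 63]
after L2 α=0: [113/2, 70, 63]
after L3 α=2/3: [461/6, 196/3, 163/3]
after L4 α=2/3: [1193/18, 1570/9, 1633/9]
after L5 α=3/4: [13235/72, 1055/18, 2335/36]
after L7 α=1/4: [17603/96, 1295/24, 4471/48]
= [183, 54, 93]


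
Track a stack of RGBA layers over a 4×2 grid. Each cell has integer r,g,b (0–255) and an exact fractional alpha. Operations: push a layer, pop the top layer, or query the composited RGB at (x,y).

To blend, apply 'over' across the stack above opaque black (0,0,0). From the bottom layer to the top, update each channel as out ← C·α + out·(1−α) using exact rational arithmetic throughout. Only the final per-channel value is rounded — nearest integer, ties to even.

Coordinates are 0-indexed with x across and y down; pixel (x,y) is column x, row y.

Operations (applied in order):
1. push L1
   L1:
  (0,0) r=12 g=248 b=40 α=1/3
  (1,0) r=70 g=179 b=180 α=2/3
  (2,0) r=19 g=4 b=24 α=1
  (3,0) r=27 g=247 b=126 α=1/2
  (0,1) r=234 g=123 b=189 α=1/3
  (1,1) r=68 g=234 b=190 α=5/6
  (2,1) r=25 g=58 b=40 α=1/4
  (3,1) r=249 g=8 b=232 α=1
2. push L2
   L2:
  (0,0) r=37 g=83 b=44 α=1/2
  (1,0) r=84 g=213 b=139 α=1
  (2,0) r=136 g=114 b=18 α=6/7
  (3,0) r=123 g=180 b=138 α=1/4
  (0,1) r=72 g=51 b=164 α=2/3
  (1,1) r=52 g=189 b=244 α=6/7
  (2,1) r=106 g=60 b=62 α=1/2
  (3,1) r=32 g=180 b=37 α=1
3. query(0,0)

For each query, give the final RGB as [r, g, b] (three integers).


(0,0) stack=L1,L2; from [0,0,0]:
+L1 (α=1/3) → [4, 248/3, 40/3]
+L2 (α=1/2) → [41/2, 497/6, 86/3]
= [20, 83, 29]


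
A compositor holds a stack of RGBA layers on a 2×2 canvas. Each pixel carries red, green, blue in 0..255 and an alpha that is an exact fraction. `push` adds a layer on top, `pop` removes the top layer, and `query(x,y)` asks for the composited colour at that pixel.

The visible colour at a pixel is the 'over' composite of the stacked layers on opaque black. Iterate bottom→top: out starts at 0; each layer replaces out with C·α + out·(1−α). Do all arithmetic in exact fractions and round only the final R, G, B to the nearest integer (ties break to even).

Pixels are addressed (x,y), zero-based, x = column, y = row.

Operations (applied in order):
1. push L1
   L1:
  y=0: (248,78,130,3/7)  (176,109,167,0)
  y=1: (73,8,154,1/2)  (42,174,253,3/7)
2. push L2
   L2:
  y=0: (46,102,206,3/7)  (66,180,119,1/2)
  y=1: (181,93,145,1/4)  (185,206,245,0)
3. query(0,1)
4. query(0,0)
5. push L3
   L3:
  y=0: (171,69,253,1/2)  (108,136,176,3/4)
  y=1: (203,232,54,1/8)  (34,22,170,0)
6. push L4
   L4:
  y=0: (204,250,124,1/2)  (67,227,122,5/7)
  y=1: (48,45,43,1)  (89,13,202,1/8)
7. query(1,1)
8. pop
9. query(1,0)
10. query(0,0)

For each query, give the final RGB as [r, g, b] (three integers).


at x=0,y=1 over L1,L2:
+L1 (α=1/2) → [73/2, 4, 77]
+L2 (α=1/4) → [581/8, 105/4, 94]
→ [73, 26, 94]

query (0,0) [L1,L2] — begin 0,0,0
+L1 (α=3/7) → [744/7, 234/7, 390/7]
+L2 (α=3/7) → [3942/49, 3078/49, 5886/49]
= [80, 63, 120]

query (1,1) [L1,L2,L3,L4] — begin 0,0,0
after L1 α=3/7: [18, 522/7, 759/7]
after L2 α=0: [18, 522/7, 759/7]
after L3 α=0: [18, 522/7, 759/7]
after L4 α=1/8: [215/8, 535/8, 961/8]
= [27, 67, 120]

(1,0) stack=L1,L2,L3; from [0,0,0]:
+L1 (α=0) → [0, 0, 0]
+L2 (α=1/2) → [33, 90, 119/2]
+L3 (α=3/4) → [357/4, 249/2, 1175/8]
→ [89, 124, 147]

at x=0,y=0 over L1,L2,L3:
L1 α=3/7: [744/7, 234/7, 390/7]
L2 α=3/7: [3942/49, 3078/49, 5886/49]
L3 α=1/2: [12321/98, 6459/98, 18283/98]
→ [126, 66, 187]


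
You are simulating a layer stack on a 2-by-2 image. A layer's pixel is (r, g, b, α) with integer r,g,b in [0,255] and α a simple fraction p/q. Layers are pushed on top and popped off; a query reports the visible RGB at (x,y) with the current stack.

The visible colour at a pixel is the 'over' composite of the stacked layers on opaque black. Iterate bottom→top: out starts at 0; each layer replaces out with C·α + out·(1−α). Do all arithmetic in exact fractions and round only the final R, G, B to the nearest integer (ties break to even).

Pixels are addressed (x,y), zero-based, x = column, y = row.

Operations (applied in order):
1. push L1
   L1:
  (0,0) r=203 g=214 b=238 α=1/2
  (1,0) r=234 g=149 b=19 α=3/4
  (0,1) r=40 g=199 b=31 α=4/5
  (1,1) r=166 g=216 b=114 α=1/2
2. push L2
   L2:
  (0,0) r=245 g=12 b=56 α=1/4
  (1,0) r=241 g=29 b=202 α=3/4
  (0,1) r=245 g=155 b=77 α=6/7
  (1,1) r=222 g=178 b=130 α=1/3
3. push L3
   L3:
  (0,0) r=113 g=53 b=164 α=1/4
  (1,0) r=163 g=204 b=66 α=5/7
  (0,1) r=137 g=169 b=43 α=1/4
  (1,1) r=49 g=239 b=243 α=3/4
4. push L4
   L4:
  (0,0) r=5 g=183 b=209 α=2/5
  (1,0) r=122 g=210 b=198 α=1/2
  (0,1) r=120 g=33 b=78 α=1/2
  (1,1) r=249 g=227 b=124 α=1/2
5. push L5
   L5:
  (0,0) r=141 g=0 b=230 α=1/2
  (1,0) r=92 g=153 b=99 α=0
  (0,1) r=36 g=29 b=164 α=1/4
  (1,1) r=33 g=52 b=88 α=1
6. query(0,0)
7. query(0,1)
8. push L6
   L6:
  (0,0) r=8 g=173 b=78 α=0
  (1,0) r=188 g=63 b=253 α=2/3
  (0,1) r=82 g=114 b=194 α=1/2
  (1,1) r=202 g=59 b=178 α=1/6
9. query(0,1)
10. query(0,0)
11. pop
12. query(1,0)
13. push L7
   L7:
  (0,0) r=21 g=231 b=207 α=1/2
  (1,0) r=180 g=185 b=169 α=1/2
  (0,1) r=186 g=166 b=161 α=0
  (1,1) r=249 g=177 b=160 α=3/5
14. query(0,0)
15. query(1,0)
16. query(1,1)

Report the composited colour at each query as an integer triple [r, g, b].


at x=0,y=0 over L1,L2,L3,L4,L5:
L1 α=1/2: [203/2, 107, 119]
L2 α=1/4: [1099/8, 333/4, 413/4]
L3 α=1/4: [4201/32, 1211/16, 1895/16]
L4 α=2/5: [12923/160, 9489/80, 12373/80]
L5 α=1/2: [35483/320, 9489/160, 30773/160]
= [111, 59, 192]

query (0,1) [L1,L2,L3,L4,L5] — begin 0,0,0
L1 α=4/5: [32, 796/5, 124/5]
L2 α=6/7: [1502/7, 778/5, 2434/35]
L3 α=1/4: [5465/28, 3179/20, 8807/140]
L4 α=1/2: [8825/56, 3839/40, 19727/280]
L5 α=1/4: [28491/224, 12677/160, 105101/1120]
→ [127, 79, 94]

(0,1) stack=L1,L2,L3,L4,L5,L6; from [0,0,0]:
after L1 α=4/5: [32, 796/5, 124/5]
after L2 α=6/7: [1502/7, 778/5, 2434/35]
after L3 α=1/4: [5465/28, 3179/20, 8807/140]
after L4 α=1/2: [8825/56, 3839/40, 19727/280]
after L5 α=1/4: [28491/224, 12677/160, 105101/1120]
after L6 α=1/2: [46859/448, 30917/320, 322381/2240]
= [105, 97, 144]

at x=0,y=0 over L1,L2,L3,L4,L5,L6:
after L1 α=1/2: [203/2, 107, 119]
after L2 α=1/4: [1099/8, 333/4, 413/4]
after L3 α=1/4: [4201/32, 1211/16, 1895/16]
after L4 α=2/5: [12923/160, 9489/80, 12373/80]
after L5 α=1/2: [35483/320, 9489/160, 30773/160]
after L6 α=0: [35483/320, 9489/160, 30773/160]
rounded: [111, 59, 192]

(1,0) stack=L1,L2,L3,L4,L5; from [0,0,0]:
after L1 α=3/4: [351/2, 447/4, 57/4]
after L2 α=3/4: [1797/8, 795/16, 2481/16]
after L3 α=5/7: [5057/28, 8955/56, 5121/56]
after L4 α=1/2: [8473/56, 20715/112, 16209/112]
after L5 α=0: [8473/56, 20715/112, 16209/112]
= [151, 185, 145]

query (0,0) [L1,L2,L3,L4,L5,L7] — begin 0,0,0
+L1 (α=1/2) → [203/2, 107, 119]
+L2 (α=1/4) → [1099/8, 333/4, 413/4]
+L3 (α=1/4) → [4201/32, 1211/16, 1895/16]
+L4 (α=2/5) → [12923/160, 9489/80, 12373/80]
+L5 (α=1/2) → [35483/320, 9489/160, 30773/160]
+L7 (α=1/2) → [42203/640, 46449/320, 63893/320]
→ [66, 145, 200]

at x=1,y=0 over L1,L2,L3,L4,L5,L7:
L1 α=3/4: [351/2, 447/4, 57/4]
L2 α=3/4: [1797/8, 795/16, 2481/16]
L3 α=5/7: [5057/28, 8955/56, 5121/56]
L4 α=1/2: [8473/56, 20715/112, 16209/112]
L5 α=0: [8473/56, 20715/112, 16209/112]
L7 α=1/2: [18553/112, 41435/224, 35137/224]
rounded: [166, 185, 157]

query (1,1) [L1,L2,L3,L4,L5,L7] — begin 0,0,0
L1 α=1/2: [83, 108, 57]
L2 α=1/3: [388/3, 394/3, 244/3]
L3 α=3/4: [829/12, 2545/12, 2431/12]
L4 α=1/2: [3817/24, 5269/24, 3919/24]
L5 α=1: [33, 52, 88]
L7 α=3/5: [813/5, 127, 656/5]
→ [163, 127, 131]


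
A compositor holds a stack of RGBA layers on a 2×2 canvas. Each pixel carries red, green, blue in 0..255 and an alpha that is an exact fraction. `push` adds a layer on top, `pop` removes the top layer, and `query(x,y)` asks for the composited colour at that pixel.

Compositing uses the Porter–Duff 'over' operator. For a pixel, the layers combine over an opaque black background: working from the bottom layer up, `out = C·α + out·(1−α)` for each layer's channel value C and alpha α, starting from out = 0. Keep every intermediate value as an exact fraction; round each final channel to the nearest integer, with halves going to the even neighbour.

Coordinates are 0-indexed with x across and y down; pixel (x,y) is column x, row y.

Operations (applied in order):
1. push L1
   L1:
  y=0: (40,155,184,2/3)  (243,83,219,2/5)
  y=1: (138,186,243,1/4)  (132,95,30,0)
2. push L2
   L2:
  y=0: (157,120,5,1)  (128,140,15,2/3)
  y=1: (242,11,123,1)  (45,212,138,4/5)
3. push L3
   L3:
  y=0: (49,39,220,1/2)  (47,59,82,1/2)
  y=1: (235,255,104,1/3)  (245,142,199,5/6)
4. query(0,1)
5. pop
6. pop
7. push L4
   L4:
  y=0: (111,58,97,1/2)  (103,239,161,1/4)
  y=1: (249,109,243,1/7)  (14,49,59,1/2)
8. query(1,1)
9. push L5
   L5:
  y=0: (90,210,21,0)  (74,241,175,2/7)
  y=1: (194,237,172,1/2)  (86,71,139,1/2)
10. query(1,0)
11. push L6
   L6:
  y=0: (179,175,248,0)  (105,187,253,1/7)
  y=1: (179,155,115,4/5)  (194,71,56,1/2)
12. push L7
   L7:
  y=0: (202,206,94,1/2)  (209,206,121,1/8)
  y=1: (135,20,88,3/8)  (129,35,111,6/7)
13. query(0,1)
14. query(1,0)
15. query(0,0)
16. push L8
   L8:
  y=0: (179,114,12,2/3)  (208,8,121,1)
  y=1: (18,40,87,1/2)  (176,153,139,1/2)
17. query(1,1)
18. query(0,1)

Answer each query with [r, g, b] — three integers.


at x=0,y=1 over L1,L2,L3:
L1 α=1/4: [69/2, 93/2, 243/4]
L2 α=1: [242, 11, 123]
L3 α=1/3: [719/3, 277/3, 350/3]
→ [240, 92, 117]

at x=1,y=1 over L1,L4:
L1 α=0: [0, 0, 0]
L4 α=1/2: [7, 49/2, 59/2]
= [7, 24, 30]

(1,0) stack=L1,L4,L5; from [0,0,0]:
after L1 α=2/5: [486/5, 166/5, 438/5]
after L4 α=1/4: [1973/20, 1693/20, 2119/20]
after L5 α=2/7: [2565/28, 3621/28, 3519/28]
= [92, 129, 126]

at x=0,y=1 over L1,L4,L5,L6,L7:
L1 α=1/4: [69/2, 93/2, 243/4]
L4 α=1/7: [456/7, 388/7, 1215/14]
L5 α=1/2: [907/7, 2047/14, 3623/28]
L6 α=4/5: [5919/35, 10727/70, 16503/140]
L7 α=3/8: [4377/28, 11567/112, 23895/224]
= [156, 103, 107]

query (1,0) [L1,L4,L5,L6,L7] — begin 0,0,0
+L1 (α=2/5) → [486/5, 166/5, 438/5]
+L4 (α=1/4) → [1973/20, 1693/20, 2119/20]
+L5 (α=2/7) → [2565/28, 3621/28, 3519/28]
+L6 (α=1/7) → [9165/98, 13481/98, 14099/98]
+L7 (α=1/8) → [12091/112, 16365/112, 15793/112]
→ [108, 146, 141]

(0,0) stack=L1,L4,L5,L6,L7; from [0,0,0]:
+L1 (α=2/3) → [80/3, 310/3, 368/3]
+L4 (α=1/2) → [413/6, 242/3, 659/6]
+L5 (α=0) → [413/6, 242/3, 659/6]
+L6 (α=0) → [413/6, 242/3, 659/6]
+L7 (α=1/2) → [1625/12, 430/3, 1223/12]
= [135, 143, 102]

(1,1) stack=L1,L4,L5,L6,L7,L8; from [0,0,0]:
L1 α=0: [0, 0, 0]
L4 α=1/2: [7, 49/2, 59/2]
L5 α=1/2: [93/2, 191/4, 337/4]
L6 α=1/2: [481/4, 475/8, 561/8]
L7 α=6/7: [511/4, 2155/56, 5889/56]
L8 α=1/2: [1215/8, 10723/112, 13673/112]
→ [152, 96, 122]

query (0,1) [L1,L4,L5,L6,L7,L8] — begin 0,0,0
L1 α=1/4: [69/2, 93/2, 243/4]
L4 α=1/7: [456/7, 388/7, 1215/14]
L5 α=1/2: [907/7, 2047/14, 3623/28]
L6 α=4/5: [5919/35, 10727/70, 16503/140]
L7 α=3/8: [4377/28, 11567/112, 23895/224]
L8 α=1/2: [4881/56, 16047/224, 43383/448]
→ [87, 72, 97]


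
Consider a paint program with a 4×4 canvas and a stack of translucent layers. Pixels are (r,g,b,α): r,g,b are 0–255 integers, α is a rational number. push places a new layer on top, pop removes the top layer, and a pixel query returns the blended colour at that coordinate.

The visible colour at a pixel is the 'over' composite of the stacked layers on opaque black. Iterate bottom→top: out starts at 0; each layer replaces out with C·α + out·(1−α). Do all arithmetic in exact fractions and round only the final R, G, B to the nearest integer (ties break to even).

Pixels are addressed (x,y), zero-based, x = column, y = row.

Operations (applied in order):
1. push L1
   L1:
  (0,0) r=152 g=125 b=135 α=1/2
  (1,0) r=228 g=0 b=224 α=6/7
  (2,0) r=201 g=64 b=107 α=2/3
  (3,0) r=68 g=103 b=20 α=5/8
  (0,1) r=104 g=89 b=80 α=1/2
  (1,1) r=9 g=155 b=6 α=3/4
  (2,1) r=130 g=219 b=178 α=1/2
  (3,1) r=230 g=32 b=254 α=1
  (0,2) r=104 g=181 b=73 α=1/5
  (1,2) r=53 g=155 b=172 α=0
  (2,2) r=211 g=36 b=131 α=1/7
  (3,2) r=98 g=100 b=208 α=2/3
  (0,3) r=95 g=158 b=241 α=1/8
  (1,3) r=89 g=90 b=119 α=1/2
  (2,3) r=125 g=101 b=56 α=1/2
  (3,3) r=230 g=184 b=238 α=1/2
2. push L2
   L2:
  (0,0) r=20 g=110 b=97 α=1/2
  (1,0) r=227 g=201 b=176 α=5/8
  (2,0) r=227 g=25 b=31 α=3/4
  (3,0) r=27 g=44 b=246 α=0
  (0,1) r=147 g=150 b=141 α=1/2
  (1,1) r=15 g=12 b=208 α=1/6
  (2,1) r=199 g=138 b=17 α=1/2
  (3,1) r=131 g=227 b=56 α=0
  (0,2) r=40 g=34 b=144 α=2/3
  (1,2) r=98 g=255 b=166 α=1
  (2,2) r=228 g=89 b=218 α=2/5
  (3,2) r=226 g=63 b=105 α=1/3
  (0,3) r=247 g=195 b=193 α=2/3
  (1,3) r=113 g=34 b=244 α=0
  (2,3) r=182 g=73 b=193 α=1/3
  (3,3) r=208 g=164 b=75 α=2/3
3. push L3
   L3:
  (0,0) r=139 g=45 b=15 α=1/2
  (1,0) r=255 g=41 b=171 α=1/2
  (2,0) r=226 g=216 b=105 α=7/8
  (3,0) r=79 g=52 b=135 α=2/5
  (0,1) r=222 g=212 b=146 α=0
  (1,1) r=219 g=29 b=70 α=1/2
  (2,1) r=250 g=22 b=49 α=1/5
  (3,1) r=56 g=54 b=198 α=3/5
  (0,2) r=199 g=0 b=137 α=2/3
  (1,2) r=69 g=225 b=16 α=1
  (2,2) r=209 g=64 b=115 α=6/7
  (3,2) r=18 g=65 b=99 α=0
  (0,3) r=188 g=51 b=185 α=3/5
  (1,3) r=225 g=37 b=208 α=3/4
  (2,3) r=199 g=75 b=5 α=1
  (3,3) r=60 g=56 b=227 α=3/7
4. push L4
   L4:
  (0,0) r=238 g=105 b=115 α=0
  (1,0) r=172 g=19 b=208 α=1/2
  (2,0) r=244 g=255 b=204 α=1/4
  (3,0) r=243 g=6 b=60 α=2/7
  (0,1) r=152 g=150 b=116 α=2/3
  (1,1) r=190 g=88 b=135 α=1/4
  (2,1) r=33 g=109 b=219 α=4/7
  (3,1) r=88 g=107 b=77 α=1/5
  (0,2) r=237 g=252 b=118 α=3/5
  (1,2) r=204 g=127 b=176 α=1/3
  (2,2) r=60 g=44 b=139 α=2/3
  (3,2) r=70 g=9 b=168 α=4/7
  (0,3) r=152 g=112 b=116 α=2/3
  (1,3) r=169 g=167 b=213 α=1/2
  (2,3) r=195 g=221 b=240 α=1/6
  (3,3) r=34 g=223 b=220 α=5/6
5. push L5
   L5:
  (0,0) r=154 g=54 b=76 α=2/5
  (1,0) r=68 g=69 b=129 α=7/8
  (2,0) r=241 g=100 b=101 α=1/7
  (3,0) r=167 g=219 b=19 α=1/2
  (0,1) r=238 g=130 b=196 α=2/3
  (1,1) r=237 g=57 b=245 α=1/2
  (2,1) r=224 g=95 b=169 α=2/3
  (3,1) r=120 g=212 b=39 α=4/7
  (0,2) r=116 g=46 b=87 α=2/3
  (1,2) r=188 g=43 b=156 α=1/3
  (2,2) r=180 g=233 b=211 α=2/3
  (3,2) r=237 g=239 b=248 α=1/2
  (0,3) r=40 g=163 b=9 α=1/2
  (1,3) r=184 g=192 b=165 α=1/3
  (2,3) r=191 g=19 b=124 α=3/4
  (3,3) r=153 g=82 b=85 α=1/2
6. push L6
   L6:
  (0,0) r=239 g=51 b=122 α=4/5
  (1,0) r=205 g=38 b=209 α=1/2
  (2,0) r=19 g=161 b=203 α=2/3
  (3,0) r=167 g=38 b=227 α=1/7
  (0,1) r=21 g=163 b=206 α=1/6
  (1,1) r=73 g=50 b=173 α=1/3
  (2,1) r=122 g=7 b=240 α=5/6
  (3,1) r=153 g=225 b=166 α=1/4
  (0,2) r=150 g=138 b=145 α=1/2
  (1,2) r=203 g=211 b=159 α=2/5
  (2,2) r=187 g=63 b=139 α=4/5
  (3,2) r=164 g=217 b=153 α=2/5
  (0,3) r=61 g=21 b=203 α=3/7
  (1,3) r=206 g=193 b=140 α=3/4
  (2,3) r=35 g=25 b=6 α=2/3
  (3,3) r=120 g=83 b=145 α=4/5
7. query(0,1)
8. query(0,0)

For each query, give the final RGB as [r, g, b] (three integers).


(0,1) stack=L1,L2,L3,L4,L5,L6; from [0,0,0]:
L1 α=1/2: [52, 89/2, 40]
L2 α=1/2: [199/2, 389/4, 181/2]
L3 α=0: [199/2, 389/4, 181/2]
L4 α=2/3: [269/2, 1589/12, 215/2]
L5 α=2/3: [407/2, 4709/36, 333/2]
L6 α=1/6: [2077/12, 29413/216, 2077/12]
→ [173, 136, 173]

query (0,0) [L1,L2,L3,L4,L5,L6] — begin 0,0,0
L1 α=1/2: [76, 125/2, 135/2]
L2 α=1/2: [48, 345/4, 329/4]
L3 α=1/2: [187/2, 525/8, 389/8]
L4 α=0: [187/2, 525/8, 389/8]
L5 α=2/5: [1177/10, 2439/40, 2383/40]
L6 α=4/5: [10737/50, 10599/200, 21903/200]
= [215, 53, 110]


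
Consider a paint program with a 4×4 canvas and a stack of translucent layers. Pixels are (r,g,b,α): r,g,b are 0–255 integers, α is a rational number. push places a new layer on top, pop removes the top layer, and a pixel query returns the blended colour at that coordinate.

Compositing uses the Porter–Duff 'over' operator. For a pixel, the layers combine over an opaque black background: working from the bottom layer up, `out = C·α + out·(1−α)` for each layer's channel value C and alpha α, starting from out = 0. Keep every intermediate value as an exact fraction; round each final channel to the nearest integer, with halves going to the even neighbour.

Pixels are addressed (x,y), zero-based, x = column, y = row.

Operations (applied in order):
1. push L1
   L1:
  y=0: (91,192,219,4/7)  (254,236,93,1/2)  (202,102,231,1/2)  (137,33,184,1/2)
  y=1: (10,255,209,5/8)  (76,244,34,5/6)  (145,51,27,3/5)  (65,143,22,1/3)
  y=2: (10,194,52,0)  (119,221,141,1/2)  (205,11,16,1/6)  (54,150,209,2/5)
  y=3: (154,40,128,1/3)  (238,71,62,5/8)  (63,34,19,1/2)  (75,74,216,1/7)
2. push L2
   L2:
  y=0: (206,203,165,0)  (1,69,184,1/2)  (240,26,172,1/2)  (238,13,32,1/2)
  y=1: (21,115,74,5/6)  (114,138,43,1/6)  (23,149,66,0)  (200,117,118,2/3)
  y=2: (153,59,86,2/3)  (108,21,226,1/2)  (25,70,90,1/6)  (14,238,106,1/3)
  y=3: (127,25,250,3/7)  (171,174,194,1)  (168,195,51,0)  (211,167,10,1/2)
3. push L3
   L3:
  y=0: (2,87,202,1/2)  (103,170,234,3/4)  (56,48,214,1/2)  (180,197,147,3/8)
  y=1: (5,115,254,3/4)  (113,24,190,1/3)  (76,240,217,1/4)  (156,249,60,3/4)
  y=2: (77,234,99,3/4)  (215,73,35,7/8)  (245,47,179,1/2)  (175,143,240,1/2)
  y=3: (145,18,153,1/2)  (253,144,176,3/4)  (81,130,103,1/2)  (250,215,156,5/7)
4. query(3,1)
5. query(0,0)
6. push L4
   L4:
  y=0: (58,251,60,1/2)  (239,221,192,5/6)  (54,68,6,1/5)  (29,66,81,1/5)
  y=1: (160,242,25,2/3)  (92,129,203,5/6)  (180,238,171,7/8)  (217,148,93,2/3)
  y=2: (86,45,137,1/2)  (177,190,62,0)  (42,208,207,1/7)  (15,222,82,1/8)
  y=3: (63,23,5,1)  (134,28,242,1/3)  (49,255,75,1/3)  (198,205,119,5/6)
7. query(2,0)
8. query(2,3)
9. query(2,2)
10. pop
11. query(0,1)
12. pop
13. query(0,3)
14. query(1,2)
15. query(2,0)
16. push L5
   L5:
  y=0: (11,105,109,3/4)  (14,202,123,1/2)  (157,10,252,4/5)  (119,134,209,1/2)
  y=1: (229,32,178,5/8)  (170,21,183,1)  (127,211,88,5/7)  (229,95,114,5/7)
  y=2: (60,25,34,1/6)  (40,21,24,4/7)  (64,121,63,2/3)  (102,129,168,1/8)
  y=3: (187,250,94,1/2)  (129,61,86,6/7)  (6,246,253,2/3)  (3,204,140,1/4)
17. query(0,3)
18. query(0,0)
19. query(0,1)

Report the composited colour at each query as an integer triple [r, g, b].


query (3,1) [L1,L2,L3] — begin 0,0,0
+L1 (α=1/3) → [65/3, 143/3, 22/3]
+L2 (α=2/3) → [1265/9, 845/9, 730/9]
+L3 (α=3/4) → [5477/36, 1892/9, 1175/18]
→ [152, 210, 65]

(0,0) stack=L1,L2,L3; from [0,0,0]:
after L1 α=4/7: [52, 768/7, 876/7]
after L2 α=0: [52, 768/7, 876/7]
after L3 α=1/2: [27, 1377/14, 1145/7]
= [27, 98, 164]

(2,0) stack=L1,L2,L3,L4; from [0,0,0]:
after L1 α=1/2: [101, 51, 231/2]
after L2 α=1/2: [341/2, 77/2, 575/4]
after L3 α=1/2: [453/4, 173/4, 1431/8]
after L4 α=1/5: [507/5, 241/5, 1443/10]
→ [101, 48, 144]

(2,3) stack=L1,L2,L3,L4; from [0,0,0]:
+L1 (α=1/2) → [63/2, 17, 19/2]
+L2 (α=0) → [63/2, 17, 19/2]
+L3 (α=1/2) → [225/4, 147/2, 225/4]
+L4 (α=1/3) → [323/6, 134, 125/2]
rounded: [54, 134, 62]

(2,2) stack=L1,L2,L3,L4; from [0,0,0]:
after L1 α=1/6: [205/6, 11/6, 8/3]
after L2 α=1/6: [1175/36, 475/36, 155/9]
after L3 α=1/2: [9995/72, 2167/72, 883/9]
after L4 α=1/7: [10499/84, 4663/84, 341/3]
→ [125, 56, 114]

(0,1) stack=L1,L2,L3; from [0,0,0]:
+L1 (α=5/8) → [25/4, 1275/8, 1045/8]
+L2 (α=5/6) → [445/24, 5875/48, 1335/16]
+L3 (α=3/4) → [805/96, 22435/192, 13527/64]
= [8, 117, 211]

query (0,3) [L1,L2] — begin 0,0,0
after L1 α=1/3: [154/3, 40/3, 128/3]
after L2 α=3/7: [1759/21, 55/3, 2762/21]
= [84, 18, 132]

(1,2) stack=L1,L2; from [0,0,0]:
L1 α=1/2: [119/2, 221/2, 141/2]
L2 α=1/2: [335/4, 263/4, 593/4]
→ [84, 66, 148]

(2,0) stack=L1,L2; from [0,0,0]:
L1 α=1/2: [101, 51, 231/2]
L2 α=1/2: [341/2, 77/2, 575/4]
rounded: [170, 38, 144]

query (0,3) [L1,L2,L5] — begin 0,0,0
+L1 (α=1/3) → [154/3, 40/3, 128/3]
+L2 (α=3/7) → [1759/21, 55/3, 2762/21]
+L5 (α=1/2) → [2843/21, 805/6, 2368/21]
= [135, 134, 113]

(0,0) stack=L1,L2,L5; from [0,0,0]:
+L1 (α=4/7) → [52, 768/7, 876/7]
+L2 (α=0) → [52, 768/7, 876/7]
+L5 (α=3/4) → [85/4, 2973/28, 3165/28]
= [21, 106, 113]

query (0,1) [L1,L2,L5] — begin 0,0,0
L1 α=5/8: [25/4, 1275/8, 1045/8]
L2 α=5/6: [445/24, 5875/48, 1335/16]
L5 α=5/8: [9605/64, 8435/128, 18245/128]
→ [150, 66, 143]


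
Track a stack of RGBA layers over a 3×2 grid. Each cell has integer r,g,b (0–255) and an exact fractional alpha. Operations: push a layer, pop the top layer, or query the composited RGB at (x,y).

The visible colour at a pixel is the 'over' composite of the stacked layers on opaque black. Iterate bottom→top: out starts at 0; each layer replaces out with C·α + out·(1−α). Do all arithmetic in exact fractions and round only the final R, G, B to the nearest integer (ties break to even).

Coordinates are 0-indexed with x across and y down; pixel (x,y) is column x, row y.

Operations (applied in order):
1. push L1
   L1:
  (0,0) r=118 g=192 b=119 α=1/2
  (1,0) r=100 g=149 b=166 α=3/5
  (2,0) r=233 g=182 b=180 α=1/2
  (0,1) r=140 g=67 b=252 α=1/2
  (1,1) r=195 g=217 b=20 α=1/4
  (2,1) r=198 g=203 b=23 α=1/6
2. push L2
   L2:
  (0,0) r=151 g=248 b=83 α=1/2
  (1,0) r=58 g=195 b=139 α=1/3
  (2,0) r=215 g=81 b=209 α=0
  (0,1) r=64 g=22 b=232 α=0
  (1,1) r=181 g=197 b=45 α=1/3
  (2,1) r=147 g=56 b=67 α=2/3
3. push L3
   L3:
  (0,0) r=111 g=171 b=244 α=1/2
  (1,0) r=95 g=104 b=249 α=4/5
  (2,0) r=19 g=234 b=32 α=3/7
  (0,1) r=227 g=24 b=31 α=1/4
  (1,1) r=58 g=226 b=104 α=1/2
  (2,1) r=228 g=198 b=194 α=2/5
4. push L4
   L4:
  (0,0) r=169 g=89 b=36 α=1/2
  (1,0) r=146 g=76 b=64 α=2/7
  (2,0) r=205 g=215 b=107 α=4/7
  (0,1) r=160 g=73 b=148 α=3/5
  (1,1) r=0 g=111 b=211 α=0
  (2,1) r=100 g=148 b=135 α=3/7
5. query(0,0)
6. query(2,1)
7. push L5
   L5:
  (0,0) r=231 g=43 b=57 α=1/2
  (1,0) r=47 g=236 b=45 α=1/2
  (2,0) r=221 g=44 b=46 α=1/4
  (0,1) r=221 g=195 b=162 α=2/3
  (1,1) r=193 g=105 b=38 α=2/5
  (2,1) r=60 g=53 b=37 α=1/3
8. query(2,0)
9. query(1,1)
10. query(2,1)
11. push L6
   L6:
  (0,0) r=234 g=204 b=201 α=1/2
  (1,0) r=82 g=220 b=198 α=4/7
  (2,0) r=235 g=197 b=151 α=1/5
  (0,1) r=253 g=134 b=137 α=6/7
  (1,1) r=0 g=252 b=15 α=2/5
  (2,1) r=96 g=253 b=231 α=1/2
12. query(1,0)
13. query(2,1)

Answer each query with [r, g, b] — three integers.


at x=0,y=0 over L1,L2,L3,L4:
after L1 α=1/2: [59, 96, 119/2]
after L2 α=1/2: [105, 172, 285/4]
after L3 α=1/2: [108, 343/2, 1261/8]
after L4 α=1/2: [277/2, 521/4, 1549/16]
= [138, 130, 97]

at x=2,y=1 over L1,L2,L3,L4:
L1 α=1/6: [33, 203/6, 23/6]
L2 α=2/3: [109, 875/18, 827/18]
L3 α=2/5: [783/5, 3251/30, 631/6]
L4 α=3/7: [4632/35, 13162/105, 2477/21]
rounded: [132, 125, 118]

query (2,0) [L1,L2,L3,L4,L5] — begin 0,0,0
L1 α=1/2: [233/2, 91, 90]
L2 α=0: [233/2, 91, 90]
L3 α=3/7: [523/7, 1066/7, 456/7]
L4 α=4/7: [7309/49, 9218/49, 4364/49]
L5 α=1/4: [8189/49, 14905/98, 7673/98]
→ [167, 152, 78]

(1,1) stack=L1,L2,L3,L4,L5; from [0,0,0]:
+L1 (α=1/4) → [195/4, 217/4, 5]
+L2 (α=1/3) → [557/6, 611/6, 55/3]
+L3 (α=1/2) → [905/12, 1967/12, 367/6]
+L4 (α=0) → [905/12, 1967/12, 367/6]
+L5 (α=2/5) → [2449/20, 2807/20, 519/10]
→ [122, 140, 52]

(2,1) stack=L1,L2,L3,L4,L5; from [0,0,0]:
L1 α=1/6: [33, 203/6, 23/6]
L2 α=2/3: [109, 875/18, 827/18]
L3 α=2/5: [783/5, 3251/30, 631/6]
L4 α=3/7: [4632/35, 13162/105, 2477/21]
L5 α=1/3: [3788/35, 31889/315, 5731/63]
rounded: [108, 101, 91]

at x=1,y=0 over L1,L2,L3,L4,L5,L6:
+L1 (α=3/5) → [60, 447/5, 498/5]
+L2 (α=1/3) → [178/3, 623/5, 1691/15]
+L3 (α=4/5) → [1318/15, 2703/25, 16631/75]
+L4 (α=2/7) → [2194/21, 3463/35, 18551/105]
+L5 (α=1/2) → [3181/42, 11723/70, 11638/105]
+L6 (α=4/7) → [7773/98, 96769/490, 39358/245]
= [79, 197, 161]

(2,1) stack=L1,L2,L3,L4,L5,L6; from [0,0,0]:
after L1 α=1/6: [33, 203/6, 23/6]
after L2 α=2/3: [109, 875/18, 827/18]
after L3 α=2/5: [783/5, 3251/30, 631/6]
after L4 α=3/7: [4632/35, 13162/105, 2477/21]
after L5 α=1/3: [3788/35, 31889/315, 5731/63]
after L6 α=1/2: [3574/35, 55792/315, 10142/63]
→ [102, 177, 161]


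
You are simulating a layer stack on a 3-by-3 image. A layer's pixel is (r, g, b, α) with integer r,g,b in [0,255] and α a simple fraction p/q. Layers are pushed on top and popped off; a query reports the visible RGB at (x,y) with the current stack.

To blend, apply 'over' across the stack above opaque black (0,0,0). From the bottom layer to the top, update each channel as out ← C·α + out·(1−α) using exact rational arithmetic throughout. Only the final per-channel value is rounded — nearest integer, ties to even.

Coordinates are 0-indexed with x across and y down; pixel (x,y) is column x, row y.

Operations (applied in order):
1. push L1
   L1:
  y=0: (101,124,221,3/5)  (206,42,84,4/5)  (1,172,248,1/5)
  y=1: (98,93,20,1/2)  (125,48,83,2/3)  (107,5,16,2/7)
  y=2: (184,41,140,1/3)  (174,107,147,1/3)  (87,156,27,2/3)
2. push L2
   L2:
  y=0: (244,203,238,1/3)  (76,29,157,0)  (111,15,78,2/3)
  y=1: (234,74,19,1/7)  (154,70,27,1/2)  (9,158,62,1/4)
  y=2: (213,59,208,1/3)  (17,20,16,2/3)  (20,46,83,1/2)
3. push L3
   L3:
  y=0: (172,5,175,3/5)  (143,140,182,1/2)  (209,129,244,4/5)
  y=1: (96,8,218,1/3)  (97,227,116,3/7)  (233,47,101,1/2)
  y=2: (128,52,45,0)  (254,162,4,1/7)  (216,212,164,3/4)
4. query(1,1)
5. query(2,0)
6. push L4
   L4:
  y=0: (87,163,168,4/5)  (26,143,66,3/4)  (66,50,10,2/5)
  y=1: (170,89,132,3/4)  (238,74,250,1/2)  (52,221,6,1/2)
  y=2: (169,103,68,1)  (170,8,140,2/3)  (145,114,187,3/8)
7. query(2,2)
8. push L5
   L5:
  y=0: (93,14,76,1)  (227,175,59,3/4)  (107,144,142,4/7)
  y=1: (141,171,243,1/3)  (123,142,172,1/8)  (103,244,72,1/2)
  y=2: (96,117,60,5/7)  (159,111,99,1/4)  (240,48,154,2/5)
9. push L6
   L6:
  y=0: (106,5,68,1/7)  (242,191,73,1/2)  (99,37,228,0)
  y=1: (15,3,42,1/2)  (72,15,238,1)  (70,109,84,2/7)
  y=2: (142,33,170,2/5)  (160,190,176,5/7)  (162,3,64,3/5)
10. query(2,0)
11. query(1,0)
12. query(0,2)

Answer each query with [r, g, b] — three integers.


at x=1,y=1 over L1,L2,L3:
after L1 α=2/3: [250/3, 32, 166/3]
after L2 α=1/2: [356/3, 51, 247/6]
after L3 α=3/7: [2297/21, 885/7, 1538/21]
→ [109, 126, 73]

query (2,0) [L1,L2,L3] — begin 0,0,0
after L1 α=1/5: [1/5, 172/5, 248/5]
after L2 α=2/3: [1111/15, 322/15, 1028/15]
after L3 α=4/5: [13651/75, 8062/75, 15668/75]
→ [182, 107, 209]

at x=2,y=2 over L1,L2,L3,L4:
L1 α=2/3: [58, 104, 18]
L2 α=1/2: [39, 75, 101/2]
L3 α=3/4: [687/4, 711/4, 1085/8]
L4 α=3/8: [5175/32, 4923/32, 9913/64]
rounded: [162, 154, 155]

at x=2,y=0 over L1,L2,L3,L4,L5,L6:
+L1 (α=1/5) → [1/5, 172/5, 248/5]
+L2 (α=2/3) → [1111/15, 322/15, 1028/15]
+L3 (α=4/5) → [13651/75, 8062/75, 15668/75]
+L4 (α=2/5) → [16951/125, 10562/125, 16168/125]
+L5 (α=4/7) → [104353/875, 103686/875, 17072/125]
+L6 (α=0) → [104353/875, 103686/875, 17072/125]
= [119, 118, 137]

at x=1,y=0 over L1,L2,L3,L4,L5,L6:
after L1 α=4/5: [824/5, 168/5, 336/5]
after L2 α=0: [824/5, 168/5, 336/5]
after L3 α=1/2: [1539/10, 434/5, 623/5]
after L4 α=3/4: [2319/40, 2579/20, 1613/20]
after L5 α=3/4: [29559/160, 13079/80, 5153/80]
after L6 α=1/2: [68279/320, 28359/160, 10993/160]
→ [213, 177, 69]

(0,2) stack=L1,L2,L3,L4,L5,L6; from [0,0,0]:
+L1 (α=1/3) → [184/3, 41/3, 140/3]
+L2 (α=1/3) → [1007/9, 259/9, 904/9]
+L3 (α=0) → [1007/9, 259/9, 904/9]
+L4 (α=1) → [169, 103, 68]
+L5 (α=5/7) → [818/7, 113, 436/7]
+L6 (α=2/5) → [4442/35, 81, 3688/35]
→ [127, 81, 105]


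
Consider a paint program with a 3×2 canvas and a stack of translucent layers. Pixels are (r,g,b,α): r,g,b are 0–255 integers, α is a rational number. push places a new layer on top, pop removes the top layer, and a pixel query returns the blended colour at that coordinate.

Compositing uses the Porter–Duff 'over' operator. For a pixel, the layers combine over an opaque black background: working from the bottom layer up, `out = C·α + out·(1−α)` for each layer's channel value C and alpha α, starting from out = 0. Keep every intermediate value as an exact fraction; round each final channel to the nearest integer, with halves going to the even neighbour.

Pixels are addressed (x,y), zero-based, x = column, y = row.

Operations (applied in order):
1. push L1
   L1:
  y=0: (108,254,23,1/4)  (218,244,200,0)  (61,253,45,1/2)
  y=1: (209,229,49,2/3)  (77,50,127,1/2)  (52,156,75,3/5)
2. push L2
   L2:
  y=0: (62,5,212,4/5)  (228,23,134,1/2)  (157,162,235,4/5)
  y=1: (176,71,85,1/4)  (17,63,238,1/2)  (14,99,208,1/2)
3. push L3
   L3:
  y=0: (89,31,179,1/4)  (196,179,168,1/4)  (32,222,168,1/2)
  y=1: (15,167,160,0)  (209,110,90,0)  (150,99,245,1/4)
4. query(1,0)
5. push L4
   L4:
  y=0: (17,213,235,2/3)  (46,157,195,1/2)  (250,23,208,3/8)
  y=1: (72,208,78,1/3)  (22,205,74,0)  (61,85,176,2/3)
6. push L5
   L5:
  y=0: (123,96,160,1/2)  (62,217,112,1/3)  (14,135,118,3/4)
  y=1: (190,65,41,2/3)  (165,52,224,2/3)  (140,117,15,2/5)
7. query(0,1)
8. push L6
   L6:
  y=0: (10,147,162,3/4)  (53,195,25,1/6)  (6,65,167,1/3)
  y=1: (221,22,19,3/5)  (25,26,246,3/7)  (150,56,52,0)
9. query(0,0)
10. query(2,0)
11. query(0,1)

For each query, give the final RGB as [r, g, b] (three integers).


at x=1,y=0 over L1,L2,L3:
L1 α=0: [0, 0, 0]
L2 α=1/2: [114, 23/2, 67]
L3 α=1/4: [269/2, 427/8, 369/4]
rounded: [134, 53, 92]

(0,1) stack=L1,L2,L3,L4,L5; from [0,0,0]:
L1 α=2/3: [418/3, 458/3, 98/3]
L2 α=1/4: [297/2, 529/4, 183/4]
L3 α=0: [297/2, 529/4, 183/4]
L4 α=1/3: [123, 315/2, 113/2]
L5 α=2/3: [503/3, 575/6, 277/6]
= [168, 96, 46]

query (0,0) [L1,L2,L3,L4,L5,L6] — begin 0,0,0
after L1 α=1/4: [27, 127/2, 23/4]
after L2 α=4/5: [55, 167/10, 683/4]
after L3 α=1/4: [127/2, 811/40, 2765/16]
after L4 α=2/3: [65/2, 17851/120, 10285/48]
after L5 α=1/2: [311/4, 29371/240, 17965/96]
after L6 α=3/4: [431/16, 135211/960, 64621/384]
= [27, 141, 168]

at x=2,y=0 over L1,L2,L3,L4,L5,L6:
L1 α=1/2: [61/2, 253/2, 45/2]
L2 α=4/5: [1317/10, 1549/10, 385/2]
L3 α=1/2: [1637/20, 3769/20, 721/4]
L4 α=3/8: [4637/32, 4045/32, 6101/32]
L5 α=3/4: [5981/128, 17005/128, 17429/128]
L6 α=1/3: [6365/192, 7055/64, 28117/192]
rounded: [33, 110, 146]

query (0,1) [L1,L2,L3,L4,L5,L6] — begin 0,0,0
L1 α=2/3: [418/3, 458/3, 98/3]
L2 α=1/4: [297/2, 529/4, 183/4]
L3 α=0: [297/2, 529/4, 183/4]
L4 α=1/3: [123, 315/2, 113/2]
L5 α=2/3: [503/3, 575/6, 277/6]
L6 α=3/5: [599/3, 773/15, 448/15]
→ [200, 52, 30]
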